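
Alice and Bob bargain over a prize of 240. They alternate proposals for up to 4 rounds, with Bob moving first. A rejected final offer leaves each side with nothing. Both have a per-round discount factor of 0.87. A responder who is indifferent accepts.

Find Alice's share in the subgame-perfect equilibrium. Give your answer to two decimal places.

Round 4 (Alice proposes): Bob will accept anything ≥ 0, so Alice offers 0 and keeps 240.
Round 3 (Bob proposes): Alice can get 240 next round, worth 0.87 × 240 = 208.8 now, so Bob offers 208.8, keeping 31.2.
Round 2 (Alice proposes): Bob can get 31.2 next round, worth 0.87 × 31.2 = 27.144 now; Alice offers that and keeps 212.856.
Round 1 (Bob proposes): Alice can get 212.856 next round, worth 0.87 × 212.856 = 185.18472 now, so Bob offers 185.18472, keeping 54.81528.

185.18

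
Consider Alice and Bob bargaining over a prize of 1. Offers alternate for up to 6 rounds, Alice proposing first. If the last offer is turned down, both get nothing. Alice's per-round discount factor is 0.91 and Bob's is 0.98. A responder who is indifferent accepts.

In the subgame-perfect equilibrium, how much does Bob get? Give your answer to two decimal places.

0.95

Work backward from the last round.
Round 6 (Bob proposes): rejection yields 0 for Alice; Bob offers 0 and keeps 1.
Round 5 (Alice proposes): Bob can get 1 next round, worth 0.98 × 1 = 0.98 now. Alice offers 0.98 and keeps 1 − 0.98 = 0.02.
Round 4 (Bob proposes): Alice can get 0.02 next round, worth 0.91 × 0.02 = 0.0182 now, so Bob offers 0.0182, keeping 0.9818.
Round 3 (Alice proposes): Bob can get 0.9818 next round, worth 0.98 × 0.9818 = 0.962164 now. Alice offers 0.962164 and keeps 1 − 0.962164 = 0.037836.
Round 2 (Bob proposes): Alice can get 0.037836 next round, worth 0.91 × 0.037836 = 0.03443076 now, so Bob offers 0.03443076, keeping 0.96556924.
Round 1 (Alice proposes): Bob can get 0.96556924 next round, worth 0.98 × 0.96556924 = 0.9462578552 now; Alice offers that and keeps 0.0537421448.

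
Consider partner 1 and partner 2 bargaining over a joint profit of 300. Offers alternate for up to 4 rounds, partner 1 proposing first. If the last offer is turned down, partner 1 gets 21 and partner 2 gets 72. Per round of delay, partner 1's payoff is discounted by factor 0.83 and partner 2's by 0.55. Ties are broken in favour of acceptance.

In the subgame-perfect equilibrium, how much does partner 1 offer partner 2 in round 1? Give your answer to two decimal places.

Round 4 (partner 2 proposes): partner 1 gets 21 if talks fail, so partner 2 offers 21 and keeps 279.
Round 3 (partner 1 proposes): partner 2 can get 279 next round, worth 0.55 × 279 = 153.45 now. Partner 1 offers 153.45 and keeps 300 − 153.45 = 146.55.
Round 2 (partner 2 proposes): partner 1 can get 146.55 next round, worth 0.83 × 146.55 = 121.6365 now, so partner 2 offers 121.6365, keeping 178.3635.
Round 1 (partner 1 proposes): partner 2 can get 178.3635 next round, worth 0.55 × 178.3635 = 98.099925 now. Partner 1 offers 98.099925 and keeps 300 − 98.099925 = 201.900075.

98.10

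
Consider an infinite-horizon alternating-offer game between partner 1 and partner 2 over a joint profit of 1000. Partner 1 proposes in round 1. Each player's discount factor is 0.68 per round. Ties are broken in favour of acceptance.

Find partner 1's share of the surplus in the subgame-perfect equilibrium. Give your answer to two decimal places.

595.24

When partner 1 proposes, partner 2 accepts any offer worth at least 0.68 times what partner 2 would get by proposing next round; and vice versa.
This gives x = 1000 − 0.68y and y = 1000 − 0.68x, where x and y are each side's share when it proposes.
Hence (1 − 0.68·0.68)x = 1000(1 − 0.68), i.e. 0.5376·x = 320.
x ≈ 595.2381; partner 2's share is 1000 − x ≈ 404.7619.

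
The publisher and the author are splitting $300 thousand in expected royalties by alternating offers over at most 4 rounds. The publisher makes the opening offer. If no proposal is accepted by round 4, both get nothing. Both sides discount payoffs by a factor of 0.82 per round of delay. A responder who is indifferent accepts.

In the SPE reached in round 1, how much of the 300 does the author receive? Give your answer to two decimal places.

209.69

By backward induction:
Round 4 (the author proposes): rejection yields 0 for the publisher; the author offers 0 and keeps 300.
Round 3 (the publisher proposes): the author can get 300 next round, worth 0.82 × 300 = 246 now, so the publisher offers 246, keeping 54.
Round 2 (the author proposes): the publisher can get 54 next round, worth 0.82 × 54 = 44.28 now; the author offers that and keeps 255.72.
Round 1 (the publisher proposes): the author can get 255.72 next round, worth 0.82 × 255.72 = 209.6904 now. The publisher offers 209.6904 and keeps 300 − 209.6904 = 90.3096.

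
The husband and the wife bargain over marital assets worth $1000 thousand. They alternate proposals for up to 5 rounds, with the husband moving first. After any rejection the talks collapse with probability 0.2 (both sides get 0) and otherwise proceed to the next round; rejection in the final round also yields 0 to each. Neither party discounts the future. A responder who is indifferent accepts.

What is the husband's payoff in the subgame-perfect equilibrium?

737.6

By backward induction:
Round 5 (the husband proposes): rejection yields 0 for the wife; the husband offers 0 and keeps 1000.
Round 4 (the wife proposes): rejecting gives the husband an expected 0.8 × 1000 = 800, so the wife offers 800, keeping 200.
Round 3 (the husband proposes): rejecting gives the wife an expected 0.8 × 200 = 160. The husband offers 160 and keeps 1000 − 160 = 840.
Round 2 (the wife proposes): rejecting gives the husband an expected 0.8 × 840 = 672. The wife offers 672 and keeps 1000 − 672 = 328.
Round 1 (the husband proposes): rejecting gives the wife an expected 0.8 × 328 = 262.4; the husband offers that and keeps 737.6.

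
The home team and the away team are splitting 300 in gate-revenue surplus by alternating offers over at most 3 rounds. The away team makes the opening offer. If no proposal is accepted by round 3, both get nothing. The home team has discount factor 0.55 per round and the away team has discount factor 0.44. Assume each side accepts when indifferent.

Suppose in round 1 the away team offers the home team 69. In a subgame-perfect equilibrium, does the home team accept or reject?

Reject

Work out the home team's continuation value if the offer is rejected.
Round 3 (the away team proposes): the home team will accept anything ≥ 0, so the away team offers 0 and keeps 300.
Round 2 (the home team proposes): the away team can get 300 next round, worth 0.44 × 300 = 132 now, so the home team offers 132, keeping 168.
So by rejecting in round 1, the home team gets 168 next round, worth 0.55 × 168 = 92.4 now.
Offer 69 < 92.4, so the home team rejects.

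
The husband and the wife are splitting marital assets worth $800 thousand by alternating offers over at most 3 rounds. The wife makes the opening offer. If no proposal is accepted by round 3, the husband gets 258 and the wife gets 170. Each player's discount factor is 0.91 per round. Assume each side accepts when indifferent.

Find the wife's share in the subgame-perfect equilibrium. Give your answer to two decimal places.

Round 3 (the wife proposes): the husband gets 258 if talks fail, so the wife offers 258 and keeps 542.
Round 2 (the husband proposes): the wife can get 542 next round, worth 0.91 × 542 = 493.22 now; the husband offers that and keeps 306.78.
Round 1 (the wife proposes): the husband can get 306.78 next round, worth 0.91 × 306.78 = 279.1698 now. The wife offers 279.1698 and keeps 800 − 279.1698 = 520.8302.

520.83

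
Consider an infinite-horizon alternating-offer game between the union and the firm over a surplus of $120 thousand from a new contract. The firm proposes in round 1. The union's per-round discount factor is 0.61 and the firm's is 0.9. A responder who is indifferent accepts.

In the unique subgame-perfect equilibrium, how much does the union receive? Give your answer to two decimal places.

16.23

Let x be the firm's share when the firm proposes and y be the union's share when the union proposes.
The union accepts iff offered ≥ 0.61·y, so x = 120 − 0.61y. Symmetrically y = 120 − 0.9x.
Substituting: x = 120 − 0.61(120 − 0.9x), giving x(1 − 0.9·0.61) = 120(1 − 0.61).
So x = 120 × 0.39 / 0.451 ≈ 103.7694, and the union receives 120 − x ≈ 16.2306.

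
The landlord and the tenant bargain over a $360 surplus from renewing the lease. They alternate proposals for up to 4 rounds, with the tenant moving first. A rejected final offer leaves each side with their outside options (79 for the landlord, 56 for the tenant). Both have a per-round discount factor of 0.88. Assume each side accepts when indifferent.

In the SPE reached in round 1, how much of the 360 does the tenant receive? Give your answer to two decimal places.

Round 4 (the landlord proposes): the tenant gets 56 if talks fail, so the landlord offers 56 and keeps 304.
Round 3 (the tenant proposes): the landlord can get 304 next round, worth 0.88 × 304 = 267.52 now, so the tenant offers 267.52, keeping 92.48.
Round 2 (the landlord proposes): the tenant can get 92.48 next round, worth 0.88 × 92.48 = 81.3824 now, so the landlord offers 81.3824, keeping 278.6176.
Round 1 (the tenant proposes): the landlord can get 278.6176 next round, worth 0.88 × 278.6176 = 245.183488 now. The tenant offers 245.183488 and keeps 360 − 245.183488 = 114.816512.

114.82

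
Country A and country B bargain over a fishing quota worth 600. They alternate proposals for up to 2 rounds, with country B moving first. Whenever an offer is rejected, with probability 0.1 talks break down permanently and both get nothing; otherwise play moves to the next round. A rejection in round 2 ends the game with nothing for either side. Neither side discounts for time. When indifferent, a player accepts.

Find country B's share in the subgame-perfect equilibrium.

60

By backward induction:
Round 2 (country A proposes): rejection yields 0 for country B; country A offers 0 and keeps 600.
Round 1 (country B proposes): rejecting gives country A an expected 0.9 × 600 = 540. Country B offers 540 and keeps 600 − 540 = 60.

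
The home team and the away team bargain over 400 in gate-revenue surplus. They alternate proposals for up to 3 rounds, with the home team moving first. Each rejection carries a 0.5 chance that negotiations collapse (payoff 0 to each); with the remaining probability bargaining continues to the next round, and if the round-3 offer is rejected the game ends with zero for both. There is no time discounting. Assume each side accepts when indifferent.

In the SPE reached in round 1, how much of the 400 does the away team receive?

Round 3 (the home team proposes): rejection yields 0 for the away team; the home team offers 0 and keeps 400.
Round 2 (the away team proposes): rejecting gives the home team an expected 0.5 × 400 = 200. The away team offers 200 and keeps 400 − 200 = 200.
Round 1 (the home team proposes): rejecting gives the away team an expected 0.5 × 200 = 100. The home team offers 100 and keeps 400 − 100 = 300.

100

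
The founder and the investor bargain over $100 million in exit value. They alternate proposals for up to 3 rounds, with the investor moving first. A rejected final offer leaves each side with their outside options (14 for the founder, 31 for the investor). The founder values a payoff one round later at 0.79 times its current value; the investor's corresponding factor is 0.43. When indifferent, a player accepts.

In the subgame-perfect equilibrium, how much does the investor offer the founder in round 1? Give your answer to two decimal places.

Round 3 (the investor proposes): the founder gets 14 if talks fail, so the investor offers 14 and keeps 86.
Round 2 (the founder proposes): the investor can get 86 next round, worth 0.43 × 86 = 36.98 now; the founder offers that and keeps 63.02.
Round 1 (the investor proposes): the founder can get 63.02 next round, worth 0.79 × 63.02 = 49.7858 now, so the investor offers 49.7858, keeping 50.2142.

49.79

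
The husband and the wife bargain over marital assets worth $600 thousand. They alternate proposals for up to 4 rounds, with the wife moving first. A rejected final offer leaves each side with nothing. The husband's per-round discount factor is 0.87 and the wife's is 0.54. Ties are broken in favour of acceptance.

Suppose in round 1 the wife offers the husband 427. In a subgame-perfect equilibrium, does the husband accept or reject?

Work out the husband's continuation value if the offer is rejected.
Round 4 (the husband proposes): the wife will accept anything ≥ 0, so the husband offers 0 and keeps 600.
Round 3 (the wife proposes): the husband can get 600 next round, worth 0.87 × 600 = 522 now; the wife offers that and keeps 78.
Round 2 (the husband proposes): the wife can get 78 next round, worth 0.54 × 78 = 42.12 now, so the husband offers 42.12, keeping 557.88.
So by rejecting in round 1, the husband gets 557.88 next round, worth 0.87 × 557.88 = 485.3556 now.
Offer 427 < 485.3556, so the husband rejects.

Reject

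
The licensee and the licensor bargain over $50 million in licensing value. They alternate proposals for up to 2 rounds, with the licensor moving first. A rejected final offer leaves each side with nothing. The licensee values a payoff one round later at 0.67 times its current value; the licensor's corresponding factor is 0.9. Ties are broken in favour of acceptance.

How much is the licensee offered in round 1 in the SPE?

Round 2 (the licensee proposes): rejection yields 0 for the licensor; the licensee offers 0 and keeps 50.
Round 1 (the licensor proposes): the licensee can get 50 next round, worth 0.67 × 50 = 33.5 now, so the licensor offers 33.5, keeping 16.5.

33.5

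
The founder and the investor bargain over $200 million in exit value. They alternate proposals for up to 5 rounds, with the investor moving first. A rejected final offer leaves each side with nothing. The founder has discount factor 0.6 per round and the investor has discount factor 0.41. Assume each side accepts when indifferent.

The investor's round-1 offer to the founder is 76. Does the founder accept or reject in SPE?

Round 5 (the investor proposes): the founder will accept anything ≥ 0, so the investor offers 0 and keeps 200.
Round 4 (the founder proposes): the investor can get 200 next round, worth 0.41 × 200 = 82 now; the founder offers that and keeps 118.
Round 3 (the investor proposes): the founder can get 118 next round, worth 0.6 × 118 = 70.8 now. The investor offers 70.8 and keeps 200 − 70.8 = 129.2.
Round 2 (the founder proposes): the investor can get 129.2 next round, worth 0.41 × 129.2 = 52.972 now. The founder offers 52.972 and keeps 200 − 52.972 = 147.028.
So by rejecting in round 1, the founder gets 147.028 next round, worth 0.6 × 147.028 = 88.2168 now.
Offer 76 < 88.2168, so the founder rejects.

Reject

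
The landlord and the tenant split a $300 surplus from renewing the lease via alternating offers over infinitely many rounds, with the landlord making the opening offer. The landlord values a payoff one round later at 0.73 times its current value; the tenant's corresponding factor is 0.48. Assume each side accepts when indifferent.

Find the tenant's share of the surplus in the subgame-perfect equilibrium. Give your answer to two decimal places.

59.85

In a stationary SPE each proposer offers the other exactly their discounted continuation value.
If the landlord keeps x when proposing and the tenant keeps y when proposing, then x = 300 − 0.48y and y = 300 − 0.73x.
Solving: x = 300(1 − 0.48) / (1 − 0.73·0.48) = 156 / 0.6496 ≈ 240.1478.
The tenant gets 300 − 240.1478 ≈ 59.8522.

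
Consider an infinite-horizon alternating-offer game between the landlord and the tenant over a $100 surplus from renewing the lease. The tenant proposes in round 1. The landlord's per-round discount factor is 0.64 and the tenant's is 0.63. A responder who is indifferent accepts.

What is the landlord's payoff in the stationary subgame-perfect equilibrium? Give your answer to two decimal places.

39.68

When the tenant proposes, the landlord accepts any offer worth at least 0.64 times what the landlord would get by proposing next round; and vice versa.
This gives x = 100 − 0.64y and y = 100 − 0.63x, where x and y are each side's share when it proposes.
Hence (1 − 0.64·0.63)x = 100(1 − 0.64), i.e. 0.5968·x = 36.
x ≈ 60.3217; the landlord's share is 100 − x ≈ 39.6783.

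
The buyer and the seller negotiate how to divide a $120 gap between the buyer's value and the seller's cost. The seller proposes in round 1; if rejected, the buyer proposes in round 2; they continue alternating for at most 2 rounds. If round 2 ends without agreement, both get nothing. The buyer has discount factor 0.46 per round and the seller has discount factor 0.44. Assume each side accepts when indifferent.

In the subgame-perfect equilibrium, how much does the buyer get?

55.2

By backward induction:
Round 2 (the buyer proposes): rejection yields 0 for the seller; the buyer offers 0 and keeps 120.
Round 1 (the seller proposes): the buyer can get 120 next round, worth 0.46 × 120 = 55.2 now. The seller offers 55.2 and keeps 120 − 55.2 = 64.8.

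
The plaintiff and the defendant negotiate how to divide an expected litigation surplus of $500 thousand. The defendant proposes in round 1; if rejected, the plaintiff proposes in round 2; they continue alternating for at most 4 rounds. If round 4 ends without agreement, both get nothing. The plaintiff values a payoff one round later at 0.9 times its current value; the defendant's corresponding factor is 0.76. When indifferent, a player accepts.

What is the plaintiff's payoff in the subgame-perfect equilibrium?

415.8

Round 4 (the plaintiff proposes): the defendant will accept anything ≥ 0, so the plaintiff offers 0 and keeps 500.
Round 3 (the defendant proposes): the plaintiff can get 500 next round, worth 0.9 × 500 = 450 now; the defendant offers that and keeps 50.
Round 2 (the plaintiff proposes): the defendant can get 50 next round, worth 0.76 × 50 = 38 now, so the plaintiff offers 38, keeping 462.
Round 1 (the defendant proposes): the plaintiff can get 462 next round, worth 0.9 × 462 = 415.8 now, so the defendant offers 415.8, keeping 84.2.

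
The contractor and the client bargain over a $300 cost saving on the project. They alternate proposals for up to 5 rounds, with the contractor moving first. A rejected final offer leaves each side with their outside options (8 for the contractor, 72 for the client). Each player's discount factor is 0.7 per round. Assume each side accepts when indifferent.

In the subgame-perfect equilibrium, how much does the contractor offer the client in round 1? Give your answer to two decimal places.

111.16

Round 5 (the contractor proposes): the client gets 72 if talks fail, so the contractor offers 72 and keeps 228.
Round 4 (the client proposes): the contractor can get 228 next round, worth 0.7 × 228 = 159.6 now, so the client offers 159.6, keeping 140.4.
Round 3 (the contractor proposes): the client can get 140.4 next round, worth 0.7 × 140.4 = 98.28 now, so the contractor offers 98.28, keeping 201.72.
Round 2 (the client proposes): the contractor can get 201.72 next round, worth 0.7 × 201.72 = 141.204 now; the client offers that and keeps 158.796.
Round 1 (the contractor proposes): the client can get 158.796 next round, worth 0.7 × 158.796 = 111.1572 now, so the contractor offers 111.1572, keeping 188.8428.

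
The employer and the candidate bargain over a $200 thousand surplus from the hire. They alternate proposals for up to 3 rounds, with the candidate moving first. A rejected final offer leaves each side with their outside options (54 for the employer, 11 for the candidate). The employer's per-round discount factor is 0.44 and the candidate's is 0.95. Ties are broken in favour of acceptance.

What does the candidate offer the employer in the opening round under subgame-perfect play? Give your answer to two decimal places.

Round 3 (the candidate proposes): the employer gets 54 if talks fail, so the candidate offers 54 and keeps 146.
Round 2 (the employer proposes): the candidate can get 146 next round, worth 0.95 × 146 = 138.7 now; the employer offers that and keeps 61.3.
Round 1 (the candidate proposes): the employer can get 61.3 next round, worth 0.44 × 61.3 = 26.972 now. The candidate offers 26.972 and keeps 200 − 26.972 = 173.028.

26.97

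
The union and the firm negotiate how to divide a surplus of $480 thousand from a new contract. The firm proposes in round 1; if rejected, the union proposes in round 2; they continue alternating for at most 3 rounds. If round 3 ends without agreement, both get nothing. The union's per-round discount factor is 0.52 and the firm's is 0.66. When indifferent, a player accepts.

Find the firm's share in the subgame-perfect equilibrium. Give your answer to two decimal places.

395.14

By backward induction:
Round 3 (the firm proposes): rejection yields 0 for the union; the firm offers 0 and keeps 480.
Round 2 (the union proposes): the firm can get 480 next round, worth 0.66 × 480 = 316.8 now; the union offers that and keeps 163.2.
Round 1 (the firm proposes): the union can get 163.2 next round, worth 0.52 × 163.2 = 84.864 now, so the firm offers 84.864, keeping 395.136.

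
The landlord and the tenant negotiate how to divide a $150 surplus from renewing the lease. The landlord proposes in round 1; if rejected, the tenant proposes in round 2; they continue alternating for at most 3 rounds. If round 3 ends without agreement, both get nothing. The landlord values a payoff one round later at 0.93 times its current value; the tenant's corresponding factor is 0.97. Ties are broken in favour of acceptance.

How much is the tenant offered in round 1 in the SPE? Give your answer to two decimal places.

Work backward from the last round.
Round 3 (the landlord proposes): the tenant will accept anything ≥ 0, so the landlord offers 0 and keeps 150.
Round 2 (the tenant proposes): the landlord can get 150 next round, worth 0.93 × 150 = 139.5 now, so the tenant offers 139.5, keeping 10.5.
Round 1 (the landlord proposes): the tenant can get 10.5 next round, worth 0.97 × 10.5 = 10.185 now, so the landlord offers 10.185, keeping 139.815.

10.19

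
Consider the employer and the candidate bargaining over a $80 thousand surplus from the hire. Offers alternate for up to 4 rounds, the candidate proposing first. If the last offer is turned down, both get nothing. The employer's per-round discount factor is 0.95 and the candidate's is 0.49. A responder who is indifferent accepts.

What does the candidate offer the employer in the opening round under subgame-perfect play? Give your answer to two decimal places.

By backward induction:
Round 4 (the employer proposes): the candidate will accept anything ≥ 0, so the employer offers 0 and keeps 80.
Round 3 (the candidate proposes): the employer can get 80 next round, worth 0.95 × 80 = 76 now; the candidate offers that and keeps 4.
Round 2 (the employer proposes): the candidate can get 4 next round, worth 0.49 × 4 = 1.96 now. The employer offers 1.96 and keeps 80 − 1.96 = 78.04.
Round 1 (the candidate proposes): the employer can get 78.04 next round, worth 0.95 × 78.04 = 74.138 now. The candidate offers 74.138 and keeps 80 − 74.138 = 5.862.

74.14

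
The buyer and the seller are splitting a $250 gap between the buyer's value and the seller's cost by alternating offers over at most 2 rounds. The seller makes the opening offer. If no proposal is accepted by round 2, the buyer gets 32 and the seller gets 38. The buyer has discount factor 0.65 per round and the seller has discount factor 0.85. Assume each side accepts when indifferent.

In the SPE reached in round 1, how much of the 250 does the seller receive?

Work backward from the last round.
Round 2 (the buyer proposes): the seller gets 38 if talks fail, so the buyer offers 38 and keeps 212.
Round 1 (the seller proposes): the buyer can get 212 next round, worth 0.65 × 212 = 137.8 now; the seller offers that and keeps 112.2.

112.2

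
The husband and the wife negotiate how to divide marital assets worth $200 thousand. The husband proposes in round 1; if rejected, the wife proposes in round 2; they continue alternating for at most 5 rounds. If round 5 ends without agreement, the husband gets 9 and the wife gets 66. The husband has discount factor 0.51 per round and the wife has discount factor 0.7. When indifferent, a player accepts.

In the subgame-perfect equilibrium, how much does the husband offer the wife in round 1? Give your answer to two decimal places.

Round 5 (the husband proposes): the wife gets 66 if talks fail, so the husband offers 66 and keeps 134.
Round 4 (the wife proposes): the husband can get 134 next round, worth 0.51 × 134 = 68.34 now, so the wife offers 68.34, keeping 131.66.
Round 3 (the husband proposes): the wife can get 131.66 next round, worth 0.7 × 131.66 = 92.162 now. The husband offers 92.162 and keeps 200 − 92.162 = 107.838.
Round 2 (the wife proposes): the husband can get 107.838 next round, worth 0.51 × 107.838 = 54.99738 now, so the wife offers 54.99738, keeping 145.00262.
Round 1 (the husband proposes): the wife can get 145.00262 next round, worth 0.7 × 145.00262 = 101.501834 now, so the husband offers 101.501834, keeping 98.498166.

101.50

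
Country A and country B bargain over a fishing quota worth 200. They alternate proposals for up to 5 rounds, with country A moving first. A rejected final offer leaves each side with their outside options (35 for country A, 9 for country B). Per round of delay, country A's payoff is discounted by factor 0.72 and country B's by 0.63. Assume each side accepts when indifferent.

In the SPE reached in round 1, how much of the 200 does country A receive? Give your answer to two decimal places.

146.87

Solve by backward induction from round 5.
Round 5 (country A proposes): country B gets 9 if talks fail, so country A offers 9 and keeps 191.
Round 4 (country B proposes): country A can get 191 next round, worth 0.72 × 191 = 137.52 now, so country B offers 137.52, keeping 62.48.
Round 3 (country A proposes): country B can get 62.48 next round, worth 0.63 × 62.48 = 39.3624 now. Country A offers 39.3624 and keeps 200 − 39.3624 = 160.6376.
Round 2 (country B proposes): country A can get 160.6376 next round, worth 0.72 × 160.6376 = 115.659072 now, so country B offers 115.659072, keeping 84.340928.
Round 1 (country A proposes): country B can get 84.340928 next round, worth 0.63 × 84.340928 = 53.13478464 now, so country A offers 53.13478464, keeping 146.86521536.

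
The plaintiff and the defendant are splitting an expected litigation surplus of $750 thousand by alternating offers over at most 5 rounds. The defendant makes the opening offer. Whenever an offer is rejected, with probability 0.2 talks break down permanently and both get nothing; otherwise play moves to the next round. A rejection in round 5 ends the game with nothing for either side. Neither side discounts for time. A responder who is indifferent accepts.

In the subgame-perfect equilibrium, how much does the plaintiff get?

Round 5 (the defendant proposes): rejection yields 0 for the plaintiff; the defendant offers 0 and keeps 750.
Round 4 (the plaintiff proposes): rejecting gives the defendant an expected 0.8 × 750 = 600. The plaintiff offers 600 and keeps 750 − 600 = 150.
Round 3 (the defendant proposes): rejecting gives the plaintiff an expected 0.8 × 150 = 120, so the defendant offers 120, keeping 630.
Round 2 (the plaintiff proposes): rejecting gives the defendant an expected 0.8 × 630 = 504. The plaintiff offers 504 and keeps 750 − 504 = 246.
Round 1 (the defendant proposes): rejecting gives the plaintiff an expected 0.8 × 246 = 196.8. The defendant offers 196.8 and keeps 750 − 196.8 = 553.2.

196.8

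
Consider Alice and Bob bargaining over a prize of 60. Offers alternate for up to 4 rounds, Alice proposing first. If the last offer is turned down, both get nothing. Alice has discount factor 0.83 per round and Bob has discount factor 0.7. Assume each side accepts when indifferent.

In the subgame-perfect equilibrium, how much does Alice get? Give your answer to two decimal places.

28.46

Round 4 (Bob proposes): rejection yields 0 for Alice; Bob offers 0 and keeps 60.
Round 3 (Alice proposes): Bob can get 60 next round, worth 0.7 × 60 = 42 now, so Alice offers 42, keeping 18.
Round 2 (Bob proposes): Alice can get 18 next round, worth 0.83 × 18 = 14.94 now. Bob offers 14.94 and keeps 60 − 14.94 = 45.06.
Round 1 (Alice proposes): Bob can get 45.06 next round, worth 0.7 × 45.06 = 31.542 now. Alice offers 31.542 and keeps 60 − 31.542 = 28.458.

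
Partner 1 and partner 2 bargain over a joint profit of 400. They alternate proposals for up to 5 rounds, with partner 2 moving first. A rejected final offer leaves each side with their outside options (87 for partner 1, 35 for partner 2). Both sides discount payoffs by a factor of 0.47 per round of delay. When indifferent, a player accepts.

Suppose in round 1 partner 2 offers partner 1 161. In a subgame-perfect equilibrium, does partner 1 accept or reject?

Round 5 (partner 2 proposes): partner 1 gets 87 if talks fail, so partner 2 offers 87 and keeps 313.
Round 4 (partner 1 proposes): partner 2 can get 313 next round, worth 0.47 × 313 = 147.11 now; partner 1 offers that and keeps 252.89.
Round 3 (partner 2 proposes): partner 1 can get 252.89 next round, worth 0.47 × 252.89 = 118.8583 now; partner 2 offers that and keeps 281.1417.
Round 2 (partner 1 proposes): partner 2 can get 281.1417 next round, worth 0.47 × 281.1417 = 132.136599 now. Partner 1 offers 132.136599 and keeps 400 − 132.136599 = 267.863401.
So by rejecting in round 1, partner 1 gets 267.863401 next round, worth 0.47 × 267.863401 = 125.89579847 now.
Offer 161 ≥ 125.89579847, so partner 1 accepts.

Accept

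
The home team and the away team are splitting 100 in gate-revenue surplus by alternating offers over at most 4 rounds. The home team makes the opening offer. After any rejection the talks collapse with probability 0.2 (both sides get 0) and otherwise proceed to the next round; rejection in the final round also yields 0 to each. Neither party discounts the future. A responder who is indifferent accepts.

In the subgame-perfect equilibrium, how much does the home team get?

32.8

By backward induction:
Round 4 (the away team proposes): the home team will accept anything ≥ 0, so the away team offers 0 and keeps 100.
Round 3 (the home team proposes): rejecting gives the away team an expected 0.8 × 100 = 80; the home team offers that and keeps 20.
Round 2 (the away team proposes): rejecting gives the home team an expected 0.8 × 20 = 16. The away team offers 16 and keeps 100 − 16 = 84.
Round 1 (the home team proposes): rejecting gives the away team an expected 0.8 × 84 = 67.2. The home team offers 67.2 and keeps 100 − 67.2 = 32.8.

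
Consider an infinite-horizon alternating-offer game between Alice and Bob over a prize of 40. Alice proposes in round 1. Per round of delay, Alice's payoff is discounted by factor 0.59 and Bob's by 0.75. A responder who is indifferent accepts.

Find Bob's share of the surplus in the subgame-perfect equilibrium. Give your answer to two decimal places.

Let x be Alice's share when Alice proposes and y be Bob's share when Bob proposes.
Bob accepts iff offered ≥ 0.75·y, so x = 40 − 0.75y. Symmetrically y = 40 − 0.59x.
Substituting: x = 40 − 0.75(40 − 0.59x), giving x(1 − 0.59·0.75) = 40(1 − 0.75).
So x = 40 × 0.25 / 0.5575 ≈ 17.9372, and Bob receives 40 − x ≈ 22.0628.

22.06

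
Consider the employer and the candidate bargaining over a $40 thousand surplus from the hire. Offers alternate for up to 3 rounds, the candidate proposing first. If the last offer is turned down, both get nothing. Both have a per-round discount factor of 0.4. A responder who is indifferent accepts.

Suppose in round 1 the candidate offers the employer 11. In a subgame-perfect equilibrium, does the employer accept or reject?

Work out the employer's continuation value if the offer is rejected.
Round 3 (the candidate proposes): rejection yields 0 for the employer; the candidate offers 0 and keeps 40.
Round 2 (the employer proposes): the candidate can get 40 next round, worth 0.4 × 40 = 16 now, so the employer offers 16, keeping 24.
So by rejecting in round 1, the employer gets 24 next round, worth 0.4 × 24 = 9.6 now.
Offer 11 ≥ 9.6, so the employer accepts.

Accept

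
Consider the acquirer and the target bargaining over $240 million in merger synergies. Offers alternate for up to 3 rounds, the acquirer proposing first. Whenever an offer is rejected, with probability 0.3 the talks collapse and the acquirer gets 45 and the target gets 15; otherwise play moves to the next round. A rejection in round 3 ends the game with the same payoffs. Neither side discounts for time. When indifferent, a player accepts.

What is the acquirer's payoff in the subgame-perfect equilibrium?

By backward induction:
Round 3 (the acquirer proposes): the target gets 15 if talks fail, so the acquirer offers 15 and keeps 225.
Round 2 (the target proposes): rejecting gives the acquirer an expected 0.7 × 225 + 0.3 × 45 = 171. The target offers 171 and keeps 240 − 171 = 69.
Round 1 (the acquirer proposes): rejecting gives the target an expected 0.7 × 69 + 0.3 × 15 = 52.8. The acquirer offers 52.8 and keeps 240 − 52.8 = 187.2.

187.2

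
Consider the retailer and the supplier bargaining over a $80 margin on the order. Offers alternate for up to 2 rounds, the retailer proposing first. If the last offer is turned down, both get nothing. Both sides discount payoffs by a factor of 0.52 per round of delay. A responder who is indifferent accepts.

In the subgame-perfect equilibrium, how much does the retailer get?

38.4

Round 2 (the supplier proposes): rejection yields 0 for the retailer; the supplier offers 0 and keeps 80.
Round 1 (the retailer proposes): the supplier can get 80 next round, worth 0.52 × 80 = 41.6 now, so the retailer offers 41.6, keeping 38.4.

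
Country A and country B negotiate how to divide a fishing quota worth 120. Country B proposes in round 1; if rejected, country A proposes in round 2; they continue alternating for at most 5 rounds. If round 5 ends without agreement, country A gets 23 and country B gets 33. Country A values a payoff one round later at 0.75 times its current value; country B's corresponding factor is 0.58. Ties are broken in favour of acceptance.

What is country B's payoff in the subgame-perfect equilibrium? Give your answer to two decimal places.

Round 5 (country B proposes): country A gets 23 if talks fail, so country B offers 23 and keeps 97.
Round 4 (country A proposes): country B can get 97 next round, worth 0.58 × 97 = 56.26 now; country A offers that and keeps 63.74.
Round 3 (country B proposes): country A can get 63.74 next round, worth 0.75 × 63.74 = 47.805 now; country B offers that and keeps 72.195.
Round 2 (country A proposes): country B can get 72.195 next round, worth 0.58 × 72.195 = 41.8731 now. Country A offers 41.8731 and keeps 120 − 41.8731 = 78.1269.
Round 1 (country B proposes): country A can get 78.1269 next round, worth 0.75 × 78.1269 = 58.595175 now; country B offers that and keeps 61.404825.

61.40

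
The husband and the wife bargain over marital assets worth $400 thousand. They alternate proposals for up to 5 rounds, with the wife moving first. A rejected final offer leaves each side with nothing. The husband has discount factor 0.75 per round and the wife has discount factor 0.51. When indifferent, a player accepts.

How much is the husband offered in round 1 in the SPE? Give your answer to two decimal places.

203.23

Round 5 (the wife proposes): rejection yields 0 for the husband; the wife offers 0 and keeps 400.
Round 4 (the husband proposes): the wife can get 400 next round, worth 0.51 × 400 = 204 now. The husband offers 204 and keeps 400 − 204 = 196.
Round 3 (the wife proposes): the husband can get 196 next round, worth 0.75 × 196 = 147 now; the wife offers that and keeps 253.
Round 2 (the husband proposes): the wife can get 253 next round, worth 0.51 × 253 = 129.03 now, so the husband offers 129.03, keeping 270.97.
Round 1 (the wife proposes): the husband can get 270.97 next round, worth 0.75 × 270.97 = 203.2275 now. The wife offers 203.2275 and keeps 400 − 203.2275 = 196.7725.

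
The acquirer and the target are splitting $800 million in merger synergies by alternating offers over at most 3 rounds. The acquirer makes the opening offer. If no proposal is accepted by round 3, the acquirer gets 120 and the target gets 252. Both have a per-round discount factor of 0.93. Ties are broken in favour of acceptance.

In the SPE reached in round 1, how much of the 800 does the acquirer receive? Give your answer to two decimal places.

Round 3 (the acquirer proposes): the target gets 252 if talks fail, so the acquirer offers 252 and keeps 548.
Round 2 (the target proposes): the acquirer can get 548 next round, worth 0.93 × 548 = 509.64 now, so the target offers 509.64, keeping 290.36.
Round 1 (the acquirer proposes): the target can get 290.36 next round, worth 0.93 × 290.36 = 270.0348 now; the acquirer offers that and keeps 529.9652.

529.97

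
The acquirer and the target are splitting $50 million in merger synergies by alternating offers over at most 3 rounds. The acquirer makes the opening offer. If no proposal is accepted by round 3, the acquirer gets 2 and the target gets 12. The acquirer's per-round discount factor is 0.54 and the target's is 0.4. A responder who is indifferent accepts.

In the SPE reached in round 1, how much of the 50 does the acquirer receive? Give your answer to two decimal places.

Solve by backward induction from round 3.
Round 3 (the acquirer proposes): the target gets 12 if talks fail, so the acquirer offers 12 and keeps 38.
Round 2 (the target proposes): the acquirer can get 38 next round, worth 0.54 × 38 = 20.52 now; the target offers that and keeps 29.48.
Round 1 (the acquirer proposes): the target can get 29.48 next round, worth 0.4 × 29.48 = 11.792 now; the acquirer offers that and keeps 38.208.

38.21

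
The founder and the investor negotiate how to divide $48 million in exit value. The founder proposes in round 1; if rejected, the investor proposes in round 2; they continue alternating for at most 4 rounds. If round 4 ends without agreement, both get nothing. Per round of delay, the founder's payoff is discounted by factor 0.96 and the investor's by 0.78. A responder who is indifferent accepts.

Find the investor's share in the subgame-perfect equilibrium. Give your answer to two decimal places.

Round 4 (the investor proposes): the founder will accept anything ≥ 0, so the investor offers 0 and keeps 48.
Round 3 (the founder proposes): the investor can get 48 next round, worth 0.78 × 48 = 37.44 now, so the founder offers 37.44, keeping 10.56.
Round 2 (the investor proposes): the founder can get 10.56 next round, worth 0.96 × 10.56 = 10.1376 now, so the investor offers 10.1376, keeping 37.8624.
Round 1 (the founder proposes): the investor can get 37.8624 next round, worth 0.78 × 37.8624 = 29.532672 now, so the founder offers 29.532672, keeping 18.467328.

29.53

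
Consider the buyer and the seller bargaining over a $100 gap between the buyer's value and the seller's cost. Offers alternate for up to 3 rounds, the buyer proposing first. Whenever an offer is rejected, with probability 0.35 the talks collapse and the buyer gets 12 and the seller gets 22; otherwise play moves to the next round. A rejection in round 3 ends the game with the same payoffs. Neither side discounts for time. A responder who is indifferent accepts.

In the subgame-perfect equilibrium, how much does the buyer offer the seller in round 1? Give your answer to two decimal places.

Round 3 (the buyer proposes): the seller gets 22 if talks fail, so the buyer offers 22 and keeps 78.
Round 2 (the seller proposes): rejecting gives the buyer an expected 0.65 × 78 + 0.35 × 12 = 54.9; the seller offers that and keeps 45.1.
Round 1 (the buyer proposes): rejecting gives the seller an expected 0.65 × 45.1 + 0.35 × 22 = 37.015. The buyer offers 37.015 and keeps 100 − 37.015 = 62.985.

37.02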